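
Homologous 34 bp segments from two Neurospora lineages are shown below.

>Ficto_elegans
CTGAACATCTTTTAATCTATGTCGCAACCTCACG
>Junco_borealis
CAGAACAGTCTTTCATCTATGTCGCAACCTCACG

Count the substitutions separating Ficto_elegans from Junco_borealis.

The sequences differ at positions 2 (T/A), 8 (T/G), 9 (C/T), 10 (T/C), 14 (A/C).
That gives 5 mismatches out of 34 aligned sites, so the Hamming distance is 5.

5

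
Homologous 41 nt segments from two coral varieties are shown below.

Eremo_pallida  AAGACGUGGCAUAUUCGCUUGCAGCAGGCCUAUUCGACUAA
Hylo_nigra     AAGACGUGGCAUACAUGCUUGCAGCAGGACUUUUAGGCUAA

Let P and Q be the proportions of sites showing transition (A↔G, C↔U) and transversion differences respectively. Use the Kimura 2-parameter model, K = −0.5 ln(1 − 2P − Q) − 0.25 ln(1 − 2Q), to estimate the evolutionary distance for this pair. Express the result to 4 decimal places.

The sequences differ at positions 14 (U/C, transition), 15 (U/A, transversion), 16 (C/U, transition), 29 (C/A, transversion), 32 (A/U, transversion), 35 (C/A, transversion), 37 (A/G, transition).
Of the 7 differences, 3 transitions and 4 transversions over 41 sites: P = 3/41 = 0.073171, Q = 4/41 = 0.097561.
d = −0.5·ln(0.756097) − 0.25·ln(0.804878) = −0.5·(-0.279586) − 0.25·(-0.217065) = 0.1941.

0.1941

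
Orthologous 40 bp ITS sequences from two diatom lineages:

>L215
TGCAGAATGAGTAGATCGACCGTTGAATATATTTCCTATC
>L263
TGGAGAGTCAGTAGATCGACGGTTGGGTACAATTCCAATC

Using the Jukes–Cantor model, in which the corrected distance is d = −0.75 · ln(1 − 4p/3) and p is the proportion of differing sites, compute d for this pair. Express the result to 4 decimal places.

Mismatches occur at site 3 (C→G), site 7 (A→G), site 9 (G→C), site 21 (C→G), site 26 (A→G), site 27 (A→G), site 30 (T→C), site 32 (T→A), site 37 (T→A).
p = 9/40 = 0.225000.
d = −0.75 · ln(1 − (4/3)·0.225000) = −0.75 · ln(0.700000) = −0.75 · (-0.356675) = 0.2675.

0.2675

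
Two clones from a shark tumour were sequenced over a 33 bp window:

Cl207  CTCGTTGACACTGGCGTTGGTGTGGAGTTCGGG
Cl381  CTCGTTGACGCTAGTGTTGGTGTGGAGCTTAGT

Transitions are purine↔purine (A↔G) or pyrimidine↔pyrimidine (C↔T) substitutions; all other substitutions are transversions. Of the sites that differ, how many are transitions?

The sequences differ at positions 10 (A/G, transition), 13 (G/A, transition), 15 (C/T, transition), 28 (T/C, transition), 30 (C/T, transition), 31 (G/A, transition), 33 (G/T, transversion).
Of the 7 differences, 6 transitions and 1 transversion, so the answer is 6.

6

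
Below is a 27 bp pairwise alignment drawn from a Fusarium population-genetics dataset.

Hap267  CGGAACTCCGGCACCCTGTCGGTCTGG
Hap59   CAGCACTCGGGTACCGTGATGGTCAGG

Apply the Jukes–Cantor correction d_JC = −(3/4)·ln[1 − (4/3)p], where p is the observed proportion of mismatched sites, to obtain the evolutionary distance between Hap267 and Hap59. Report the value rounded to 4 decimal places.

Mismatches occur at site 2 (G↔A), site 4 (A↔C), site 9 (C↔G), site 12 (C↔T), site 16 (C↔G), site 19 (T↔A), site 20 (C↔T), site 25 (T↔A).
p = 8/27 = 0.296296.
d = −0.75 · ln(1 − (4/3)·0.296296) = −0.75 · ln(0.604939) = −0.75 · (-0.502628) = 0.3770.

0.3770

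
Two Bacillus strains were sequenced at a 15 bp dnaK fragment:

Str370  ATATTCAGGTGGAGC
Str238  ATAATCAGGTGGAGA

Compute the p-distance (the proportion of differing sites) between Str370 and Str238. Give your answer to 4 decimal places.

0.1333

Mismatches occur at site 4 (T/A), site 15 (C/A).
There are 2 differences over 15 sites, so p = 2/15 = 0.1333.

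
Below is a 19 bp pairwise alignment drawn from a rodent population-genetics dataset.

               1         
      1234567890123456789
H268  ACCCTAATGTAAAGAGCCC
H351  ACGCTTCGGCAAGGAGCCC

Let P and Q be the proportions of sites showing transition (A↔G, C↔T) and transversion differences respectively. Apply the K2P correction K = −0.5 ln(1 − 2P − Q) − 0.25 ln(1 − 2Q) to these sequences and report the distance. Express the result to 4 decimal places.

0.4099

The sequences differ at positions 3 (C/G, transversion), 6 (A/T, transversion), 7 (A/C, transversion), 8 (T/G, transversion), 10 (T/C, transition), 13 (A/G, transition).
Of the 6 differences, 2 transitions and 4 transversions over 19 sites: P = 2/19 = 0.105263, Q = 4/19 = 0.210526.
d = −0.5·ln(0.578948) − 0.25·ln(0.578948) = −0.5·(-0.546543) − 0.25·(-0.546543) = 0.4099.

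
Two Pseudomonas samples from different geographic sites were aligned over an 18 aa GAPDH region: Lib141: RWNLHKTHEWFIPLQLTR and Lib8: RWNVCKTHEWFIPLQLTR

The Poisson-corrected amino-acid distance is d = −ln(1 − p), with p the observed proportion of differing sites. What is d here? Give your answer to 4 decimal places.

0.1178

Mismatches occur at site 4 (L/V), site 5 (H/C).
p = 2/18 = 0.111111.
d = −ln(1 − 0.111111) = −ln(0.888889) = 0.1178.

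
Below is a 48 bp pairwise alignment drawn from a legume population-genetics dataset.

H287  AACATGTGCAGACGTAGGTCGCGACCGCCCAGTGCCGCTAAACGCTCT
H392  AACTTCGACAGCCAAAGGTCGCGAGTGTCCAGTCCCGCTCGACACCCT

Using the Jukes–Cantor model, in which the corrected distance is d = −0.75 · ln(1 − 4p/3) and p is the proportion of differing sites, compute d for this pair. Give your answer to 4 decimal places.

Differing sites — 4:A/T; 6:G/C; 7:T/G; 8:G/A; 12:A/C; 14:G/A; 15:T/A; 25:C/G; 26:C/T; 28:C/T; 34:G/C; 40:A/C; 41:A/G; 44:G/A; 46:T/C.
p = 15/48 = 0.312500.
d = −0.75 · ln(1 − (4/3)·0.312500) = −0.75 · ln(0.583333) = −0.75 · (-0.538997) = 0.4042.

0.4042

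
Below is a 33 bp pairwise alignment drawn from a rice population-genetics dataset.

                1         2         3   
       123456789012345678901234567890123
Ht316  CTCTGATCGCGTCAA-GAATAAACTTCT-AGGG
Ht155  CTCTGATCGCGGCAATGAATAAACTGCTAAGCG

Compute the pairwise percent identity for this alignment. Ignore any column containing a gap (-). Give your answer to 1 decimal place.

Excluding the 2 gap columns leaves 31 comparable sites.
Differing sites — 12:T/G; 26:T/G; 32:G/C.
28 of the 31 comparable sites match, so the percent identity is 28/31 × 100 = 90.3%.

90.3%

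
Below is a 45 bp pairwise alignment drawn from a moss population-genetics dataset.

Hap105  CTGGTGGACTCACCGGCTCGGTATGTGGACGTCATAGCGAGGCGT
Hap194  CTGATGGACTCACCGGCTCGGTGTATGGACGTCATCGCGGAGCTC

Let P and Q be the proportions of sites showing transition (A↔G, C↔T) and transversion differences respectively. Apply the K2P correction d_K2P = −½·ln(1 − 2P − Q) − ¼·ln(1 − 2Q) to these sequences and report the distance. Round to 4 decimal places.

0.2096

Mismatches occur at site 4 (G↔A, transition), site 23 (A↔G, transition), site 25 (G↔A, transition), site 36 (A↔C, transversion), site 40 (A↔G, transition), site 41 (G↔A, transition), site 44 (G↔T, transversion), site 45 (T↔C, transition).
Of the 8 differences, 6 transitions and 2 transversions over 45 sites: P = 6/45 = 0.133333, Q = 2/45 = 0.044444.
d = −0.5·ln(0.688890) − 0.25·ln(0.911112) = −0.5·(-0.372674) − 0.25·(-0.093089) = 0.2096.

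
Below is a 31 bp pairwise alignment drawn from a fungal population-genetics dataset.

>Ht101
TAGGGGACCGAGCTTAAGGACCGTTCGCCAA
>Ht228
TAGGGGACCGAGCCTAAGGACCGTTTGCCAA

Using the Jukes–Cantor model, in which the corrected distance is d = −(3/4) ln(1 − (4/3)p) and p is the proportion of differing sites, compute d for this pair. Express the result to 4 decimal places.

Mismatches occur at site 14 (T↔C), site 26 (C↔T).
p = 2/31 = 0.064516.
d = −0.75 · ln(1 − (4/3)·0.064516) = −0.75 · ln(0.913979) = −0.75 · (-0.089948) = 0.0675.

0.0675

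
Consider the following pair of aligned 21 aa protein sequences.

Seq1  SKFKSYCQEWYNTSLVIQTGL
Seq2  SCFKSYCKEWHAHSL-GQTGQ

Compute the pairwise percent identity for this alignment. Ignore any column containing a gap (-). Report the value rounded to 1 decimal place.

Excluding the 1 gap column leaves 20 comparable sites.
Mismatches occur at site 2 (K/C), site 8 (Q/K), site 11 (Y/H), site 12 (N/A), site 13 (T/H), site 17 (I/G), site 21 (L/Q).
13 of the 20 comparable sites match, so the percent identity is 13/20 × 100 = 65.0%.

65.0%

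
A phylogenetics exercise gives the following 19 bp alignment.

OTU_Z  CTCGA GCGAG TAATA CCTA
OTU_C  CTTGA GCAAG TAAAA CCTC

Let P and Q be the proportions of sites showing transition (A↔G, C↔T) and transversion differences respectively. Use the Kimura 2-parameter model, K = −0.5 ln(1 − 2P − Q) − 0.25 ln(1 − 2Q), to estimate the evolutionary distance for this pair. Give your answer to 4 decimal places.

Differing sites — 3:C/T (Ti); 8:G/A (Ti); 14:T/A (Tv); 19:A/C (Tv).
Of the 4 differences, 2 transitions and 2 transversions over 19 sites: P = 2/19 = 0.105263, Q = 2/19 = 0.105263.
d = −0.5·ln(0.684211) − 0.25·ln(0.789474) = −0.5·(-0.379489) − 0.25·(-0.236388) = 0.2488.

0.2488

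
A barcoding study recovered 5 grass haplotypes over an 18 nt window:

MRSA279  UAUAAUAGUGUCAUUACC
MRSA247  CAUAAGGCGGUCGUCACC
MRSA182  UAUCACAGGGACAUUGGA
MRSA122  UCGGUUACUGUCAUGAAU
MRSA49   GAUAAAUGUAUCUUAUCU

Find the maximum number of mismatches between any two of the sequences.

13

Pairwise Hamming distances:
  MRSA279 vs MRSA247: 7
  MRSA279 vs MRSA182: 7
  MRSA279 vs MRSA122: 8
  MRSA279 vs MRSA49: 8
  MRSA247 vs MRSA182: 11
  MRSA247 vs MRSA122: 12
  MRSA247 vs MRSA49: 10
  MRSA182 vs MRSA122: 12
  MRSA182 vs MRSA49: 12
  MRSA122 vs MRSA49: 13
The largest is 13, between MRSA122 and MRSA49.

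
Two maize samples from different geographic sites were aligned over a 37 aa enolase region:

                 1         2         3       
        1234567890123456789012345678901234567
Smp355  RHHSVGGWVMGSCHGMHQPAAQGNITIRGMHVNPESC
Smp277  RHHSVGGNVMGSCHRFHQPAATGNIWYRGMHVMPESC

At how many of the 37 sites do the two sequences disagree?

7

Mismatches occur at site 8 (W/N), site 15 (G/R), site 16 (M/F), site 22 (Q/T), site 26 (T/W), site 27 (I/Y), site 33 (N/M).
That gives 7 mismatches out of 37 aligned sites, so the Hamming distance is 7.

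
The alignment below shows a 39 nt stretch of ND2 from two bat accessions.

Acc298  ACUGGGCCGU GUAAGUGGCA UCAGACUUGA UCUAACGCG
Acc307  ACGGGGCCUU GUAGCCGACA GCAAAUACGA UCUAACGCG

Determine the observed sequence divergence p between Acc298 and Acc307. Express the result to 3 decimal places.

0.282

Mismatches occur at site 3 (U→G), site 9 (G→U), site 14 (A→G), site 15 (G→C), site 16 (U→C), site 18 (G→A), site 21 (U→G), site 24 (G→A), site 26 (C→U), site 27 (U→A), site 28 (U→C).
There are 11 differences over 39 sites, so p = 11/39 = 0.282.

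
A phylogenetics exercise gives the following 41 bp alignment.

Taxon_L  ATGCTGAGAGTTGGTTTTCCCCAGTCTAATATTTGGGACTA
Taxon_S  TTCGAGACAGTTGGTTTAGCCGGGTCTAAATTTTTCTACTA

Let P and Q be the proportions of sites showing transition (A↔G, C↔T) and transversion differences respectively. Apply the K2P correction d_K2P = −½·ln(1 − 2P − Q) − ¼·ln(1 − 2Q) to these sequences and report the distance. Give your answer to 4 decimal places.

Differing sites — 1:A/T (Tv); 3:G/C (Tv); 4:C/G (Tv); 5:T/A (Tv); 8:G/C (Tv); 18:T/A (Tv); 19:C/G (Tv); 22:C/G (Tv); 23:A/G (Ti); 30:T/A (Tv); 31:A/T (Tv); 35:G/T (Tv); 36:G/C (Tv); 37:G/T (Tv).
Of the 14 differences, 1 transition and 13 transversions over 41 sites: P = 1/41 = 0.024390, Q = 13/41 = 0.317073.
d = −0.5·ln(0.634147) − 0.25·ln(0.365854) = −0.5·(-0.455474) − 0.25·(-1.005521) = 0.4791.

0.4791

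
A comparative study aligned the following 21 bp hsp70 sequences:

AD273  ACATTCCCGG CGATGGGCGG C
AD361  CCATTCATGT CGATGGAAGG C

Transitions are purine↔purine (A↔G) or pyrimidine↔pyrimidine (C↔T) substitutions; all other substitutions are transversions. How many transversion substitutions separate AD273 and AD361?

Differing sites — 1:A/C (Tv); 7:C/A (Tv); 8:C/T (Ti); 10:G/T (Tv); 17:G/A (Ti); 18:C/A (Tv).
Of the 6 differences, 2 transitions and 4 transversions, so the answer is 4.

4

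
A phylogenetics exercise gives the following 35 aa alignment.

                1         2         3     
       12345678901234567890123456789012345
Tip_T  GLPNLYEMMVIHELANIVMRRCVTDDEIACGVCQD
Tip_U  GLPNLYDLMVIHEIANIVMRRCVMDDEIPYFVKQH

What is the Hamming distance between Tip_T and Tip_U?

The sequences differ at positions 7 (E/D), 8 (M/L), 14 (L/I), 24 (T/M), 29 (A/P), 30 (C/Y), 31 (G/F), 33 (C/K), 35 (D/H).
That gives 9 mismatches out of 35 aligned sites, so the Hamming distance is 9.

9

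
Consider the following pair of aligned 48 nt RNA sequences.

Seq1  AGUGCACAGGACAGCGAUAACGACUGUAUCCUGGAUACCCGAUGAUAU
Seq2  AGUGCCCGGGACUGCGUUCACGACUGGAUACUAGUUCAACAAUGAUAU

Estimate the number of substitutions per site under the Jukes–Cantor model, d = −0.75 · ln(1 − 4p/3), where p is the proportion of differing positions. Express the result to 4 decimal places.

0.3360

Differing sites — 6:A/C; 8:A/G; 13:A/U; 17:A/U; 19:A/C; 27:U/G; 30:C/A; 33:G/A; 35:A/U; 37:A/C; 38:C/A; 39:C/A; 41:G/A.
p = 13/48 = 0.270833.
d = −0.75 · ln(1 − (4/3)·0.270833) = −0.75 · ln(0.638889) = −0.75 · (-0.448025) = 0.3360.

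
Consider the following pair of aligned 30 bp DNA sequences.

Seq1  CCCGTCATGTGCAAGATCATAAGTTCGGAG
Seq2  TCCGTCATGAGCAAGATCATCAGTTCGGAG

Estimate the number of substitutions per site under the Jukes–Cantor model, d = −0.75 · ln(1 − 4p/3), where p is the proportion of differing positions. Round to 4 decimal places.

Differing sites — 1:C/T; 10:T/A; 21:A/C.
p = 3/30 = 0.100000.
d = −0.75 · ln(1 − (4/3)·0.100000) = −0.75 · ln(0.866667) = −0.75 · (-0.143100) = 0.1073.

0.1073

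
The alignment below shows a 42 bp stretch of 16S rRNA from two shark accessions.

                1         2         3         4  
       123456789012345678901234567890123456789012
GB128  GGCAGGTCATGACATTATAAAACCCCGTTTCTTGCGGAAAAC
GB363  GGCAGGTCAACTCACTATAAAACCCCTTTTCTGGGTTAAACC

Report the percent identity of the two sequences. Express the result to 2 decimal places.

Mismatches occur at site 10 (T/A), site 11 (G/C), site 12 (A/T), site 15 (T/C), site 27 (G/T), site 33 (T/G), site 35 (C/G), site 36 (G/T), site 37 (G/T), site 41 (A/C).
32 of the 42 sites match, so the percent identity is 32/42 × 100 = 76.19%.

76.19%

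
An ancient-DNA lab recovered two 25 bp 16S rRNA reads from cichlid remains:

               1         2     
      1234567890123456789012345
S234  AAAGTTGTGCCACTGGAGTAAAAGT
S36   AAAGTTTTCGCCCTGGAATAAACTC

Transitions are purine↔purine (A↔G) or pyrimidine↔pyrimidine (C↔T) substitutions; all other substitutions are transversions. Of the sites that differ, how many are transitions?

2

The sequences differ at positions 7 (G/T, transversion), 9 (G/C, transversion), 10 (C/G, transversion), 12 (A/C, transversion), 18 (G/A, transition), 23 (A/C, transversion), 24 (G/T, transversion), 25 (T/C, transition).
Of the 8 differences, 2 transitions and 6 transversions, so the answer is 2.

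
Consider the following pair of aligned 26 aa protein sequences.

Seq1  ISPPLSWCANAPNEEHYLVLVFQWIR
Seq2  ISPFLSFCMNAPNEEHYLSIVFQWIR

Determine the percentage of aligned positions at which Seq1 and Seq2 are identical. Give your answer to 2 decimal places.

The sequences differ at positions 4 (P/F), 7 (W/F), 9 (A/M), 19 (V/S), 20 (L/I).
21 of the 26 sites match, so the percent identity is 21/26 × 100 = 80.77%.

80.77%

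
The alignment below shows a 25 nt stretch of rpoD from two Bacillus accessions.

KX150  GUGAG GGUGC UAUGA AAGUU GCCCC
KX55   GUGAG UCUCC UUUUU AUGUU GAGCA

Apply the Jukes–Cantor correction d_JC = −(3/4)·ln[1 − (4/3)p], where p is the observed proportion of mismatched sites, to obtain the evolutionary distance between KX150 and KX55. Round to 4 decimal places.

Differing sites — 6:G/U; 7:G/C; 9:G/C; 12:A/U; 14:G/U; 15:A/U; 17:A/U; 22:C/A; 23:C/G; 25:C/A.
p = 10/25 = 0.400000.
d = −0.75 · ln(1 − (4/3)·0.400000) = −0.75 · ln(0.466667) = −0.75 · (-0.762139) = 0.5716.

0.5716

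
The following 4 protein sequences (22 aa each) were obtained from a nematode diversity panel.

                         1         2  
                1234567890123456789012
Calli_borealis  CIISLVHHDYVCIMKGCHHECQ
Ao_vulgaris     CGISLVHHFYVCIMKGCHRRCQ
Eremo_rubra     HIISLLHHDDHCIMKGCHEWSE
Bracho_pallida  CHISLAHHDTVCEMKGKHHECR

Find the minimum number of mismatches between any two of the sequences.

4

Pairwise Hamming distances:
  Calli_borealis vs Ao_vulgaris: 4
  Calli_borealis vs Eremo_rubra: 8
  Calli_borealis vs Bracho_pallida: 6
  Ao_vulgaris vs Eremo_rubra: 10
  Ao_vulgaris vs Bracho_pallida: 9
  Eremo_rubra vs Bracho_pallida: 11
The smallest is 4, between Calli_borealis and Ao_vulgaris.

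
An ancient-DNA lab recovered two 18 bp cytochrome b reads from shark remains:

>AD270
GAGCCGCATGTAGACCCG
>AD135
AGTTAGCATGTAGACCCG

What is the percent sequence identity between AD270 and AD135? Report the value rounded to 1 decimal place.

72.2%

The sequences differ at positions 1 (G/A), 2 (A/G), 3 (G/T), 4 (C/T), 5 (C/A).
13 of the 18 sites match, so the percent identity is 13/18 × 100 = 72.2%.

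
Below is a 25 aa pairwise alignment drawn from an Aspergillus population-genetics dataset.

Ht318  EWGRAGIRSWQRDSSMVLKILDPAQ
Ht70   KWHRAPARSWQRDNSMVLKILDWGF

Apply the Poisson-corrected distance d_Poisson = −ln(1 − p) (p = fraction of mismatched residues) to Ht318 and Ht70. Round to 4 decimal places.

Differing sites — 1:E/K; 3:G/H; 6:G/P; 7:I/A; 14:S/N; 23:P/W; 24:A/G; 25:Q/F.
p = 8/25 = 0.320000.
d = −ln(1 − 0.320000) = −ln(0.680000) = 0.3857.

0.3857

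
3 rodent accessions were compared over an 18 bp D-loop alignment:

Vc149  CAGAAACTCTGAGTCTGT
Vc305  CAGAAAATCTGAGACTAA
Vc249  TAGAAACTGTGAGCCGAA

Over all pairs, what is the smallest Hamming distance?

4

Pairwise Hamming distances:
  Vc149 vs Vc305: 4
  Vc149 vs Vc249: 6
  Vc305 vs Vc249: 5
The smallest is 4, between Vc149 and Vc305.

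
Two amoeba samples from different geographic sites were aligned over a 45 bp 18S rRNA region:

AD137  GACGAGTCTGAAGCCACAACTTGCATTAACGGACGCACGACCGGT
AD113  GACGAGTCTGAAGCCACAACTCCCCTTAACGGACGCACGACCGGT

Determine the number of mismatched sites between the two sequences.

3

Differing sites — 22:T/C; 23:G/C; 25:A/C.
That gives 3 mismatches out of 45 aligned sites, so the Hamming distance is 3.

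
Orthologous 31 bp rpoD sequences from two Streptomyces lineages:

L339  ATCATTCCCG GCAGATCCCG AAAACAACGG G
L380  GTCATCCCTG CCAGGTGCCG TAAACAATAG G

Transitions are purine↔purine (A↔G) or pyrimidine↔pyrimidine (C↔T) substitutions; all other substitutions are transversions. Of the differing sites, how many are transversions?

Mismatches occur at site 1 (A/G, transition), site 6 (T/C, transition), site 9 (C/T, transition), site 11 (G/C, transversion), site 15 (A/G, transition), site 17 (C/G, transversion), site 21 (A/T, transversion), site 28 (C/T, transition), site 29 (G/A, transition).
Of the 9 differences, 6 transitions and 3 transversions, so the answer is 3.

3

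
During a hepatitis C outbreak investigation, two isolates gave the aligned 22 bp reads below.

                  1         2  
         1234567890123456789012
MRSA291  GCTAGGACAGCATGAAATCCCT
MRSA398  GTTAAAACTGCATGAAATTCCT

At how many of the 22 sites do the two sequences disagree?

The sequences differ at positions 2 (C/T), 5 (G/A), 6 (G/A), 9 (A/T), 19 (C/T).
That gives 5 mismatches out of 22 aligned sites, so the Hamming distance is 5.

5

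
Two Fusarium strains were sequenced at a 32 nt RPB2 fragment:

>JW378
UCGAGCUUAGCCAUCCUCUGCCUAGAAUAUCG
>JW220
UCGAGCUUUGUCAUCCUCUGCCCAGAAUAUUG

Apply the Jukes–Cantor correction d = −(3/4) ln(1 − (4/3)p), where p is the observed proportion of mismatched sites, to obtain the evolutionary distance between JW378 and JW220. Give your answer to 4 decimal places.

Differing sites — 9:A/U; 11:C/U; 23:U/C; 31:C/U.
p = 4/32 = 0.125000.
d = −0.75 · ln(1 − (4/3)·0.125000) = −0.75 · ln(0.833333) = −0.75 · (-0.182322) = 0.1367.

0.1367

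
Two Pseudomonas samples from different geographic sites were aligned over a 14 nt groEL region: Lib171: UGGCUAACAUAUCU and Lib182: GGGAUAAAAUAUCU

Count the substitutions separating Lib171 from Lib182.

Differing sites — 1:U/G; 4:C/A; 8:C/A.
That gives 3 mismatches out of 14 aligned sites, so the Hamming distance is 3.

3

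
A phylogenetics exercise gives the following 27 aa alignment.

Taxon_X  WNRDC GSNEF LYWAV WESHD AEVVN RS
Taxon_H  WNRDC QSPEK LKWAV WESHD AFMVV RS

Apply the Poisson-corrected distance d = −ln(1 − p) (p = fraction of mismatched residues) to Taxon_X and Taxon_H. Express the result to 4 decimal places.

The sequences differ at positions 6 (G/Q), 8 (N/P), 10 (F/K), 12 (Y/K), 22 (E/F), 23 (V/M), 25 (N/V).
p = 7/27 = 0.259259.
d = −ln(1 − 0.259259) = −ln(0.740741) = 0.3001.

0.3001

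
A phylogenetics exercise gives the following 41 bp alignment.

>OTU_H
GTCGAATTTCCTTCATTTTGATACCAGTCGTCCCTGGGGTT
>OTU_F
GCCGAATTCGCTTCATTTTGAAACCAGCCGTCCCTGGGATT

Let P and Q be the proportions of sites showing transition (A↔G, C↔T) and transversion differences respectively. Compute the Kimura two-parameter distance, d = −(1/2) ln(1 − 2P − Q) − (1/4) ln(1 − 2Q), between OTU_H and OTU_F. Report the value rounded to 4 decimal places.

Mismatches occur at site 2 (T→C, transition), site 9 (T→C, transition), site 10 (C→G, transversion), site 22 (T→A, transversion), site 28 (T→C, transition), site 39 (G→A, transition).
Of the 6 differences, 4 transitions and 2 transversions over 41 sites: P = 4/41 = 0.097561, Q = 2/41 = 0.048780.
d = −0.5·ln(0.756098) − 0.25·ln(0.902440) = −0.5·(-0.279584) − 0.25·(-0.102653) = 0.1655.

0.1655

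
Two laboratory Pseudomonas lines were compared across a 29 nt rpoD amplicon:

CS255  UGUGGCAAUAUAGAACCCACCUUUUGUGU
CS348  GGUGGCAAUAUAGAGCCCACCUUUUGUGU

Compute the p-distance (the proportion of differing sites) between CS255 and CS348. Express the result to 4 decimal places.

0.0690

The sequences differ at positions 1 (U/G), 15 (A/G).
There are 2 differences over 29 sites, so p = 2/29 = 0.0690.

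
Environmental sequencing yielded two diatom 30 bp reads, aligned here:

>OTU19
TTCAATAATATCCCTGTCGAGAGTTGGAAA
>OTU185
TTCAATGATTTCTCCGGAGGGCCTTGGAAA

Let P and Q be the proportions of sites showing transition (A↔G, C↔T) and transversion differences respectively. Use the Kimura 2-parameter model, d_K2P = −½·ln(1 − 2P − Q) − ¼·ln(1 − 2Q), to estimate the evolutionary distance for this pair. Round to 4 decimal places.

Differing sites — 7:A/G (Ti); 10:A/T (Tv); 13:C/T (Ti); 15:T/C (Ti); 17:T/G (Tv); 18:C/A (Tv); 20:A/G (Ti); 22:A/C (Tv); 23:G/C (Tv).
Of the 9 differences, 4 transitions and 5 transversions over 30 sites: P = 4/30 = 0.133333, Q = 5/30 = 0.166667.
d = −0.5·ln(0.566667) − 0.25·ln(0.666666) = −0.5·(-0.567983) − 0.25·(-0.405466) = 0.3854.

0.3854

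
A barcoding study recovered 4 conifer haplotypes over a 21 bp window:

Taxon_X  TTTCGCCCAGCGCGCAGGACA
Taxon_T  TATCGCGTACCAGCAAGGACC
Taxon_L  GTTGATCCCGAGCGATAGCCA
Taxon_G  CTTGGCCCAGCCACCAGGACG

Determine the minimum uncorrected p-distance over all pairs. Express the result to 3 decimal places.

Pairwise Hamming distances:
  Taxon_X vs Taxon_T: 9
  Taxon_X vs Taxon_L: 10
  Taxon_X vs Taxon_G: 6
  Taxon_T vs Taxon_L: 17
  Taxon_T vs Taxon_G: 10
  Taxon_L vs Taxon_G: 13
The smallest is 6 mismatches, between Taxon_X and Taxon_G; p = 6/21 = 0.286.

0.286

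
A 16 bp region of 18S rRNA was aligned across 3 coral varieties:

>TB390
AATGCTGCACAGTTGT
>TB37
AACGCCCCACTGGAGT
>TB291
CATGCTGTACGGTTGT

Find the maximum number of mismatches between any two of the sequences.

Pairwise Hamming distances:
  TB390 vs TB37: 6
  TB390 vs TB291: 3
  TB37 vs TB291: 8
The largest is 8, between TB37 and TB291.

8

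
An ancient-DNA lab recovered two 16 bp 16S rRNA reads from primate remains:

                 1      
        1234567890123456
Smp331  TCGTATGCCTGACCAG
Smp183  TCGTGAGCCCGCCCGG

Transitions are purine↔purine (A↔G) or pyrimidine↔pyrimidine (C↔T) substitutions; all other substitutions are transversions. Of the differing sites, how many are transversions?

Mismatches occur at site 5 (A/G, transition), site 6 (T/A, transversion), site 10 (T/C, transition), site 12 (A/C, transversion), site 15 (A/G, transition).
Of the 5 differences, 3 transitions and 2 transversions, so the answer is 2.

2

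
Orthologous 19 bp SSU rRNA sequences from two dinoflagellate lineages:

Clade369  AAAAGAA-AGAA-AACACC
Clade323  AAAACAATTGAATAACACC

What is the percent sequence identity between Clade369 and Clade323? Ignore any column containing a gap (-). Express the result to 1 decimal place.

88.2%

Excluding the 2 gap columns leaves 17 comparable sites.
The sequences differ at positions 5 (G/C), 9 (A/T).
15 of the 17 comparable sites match, so the percent identity is 15/17 × 100 = 88.2%.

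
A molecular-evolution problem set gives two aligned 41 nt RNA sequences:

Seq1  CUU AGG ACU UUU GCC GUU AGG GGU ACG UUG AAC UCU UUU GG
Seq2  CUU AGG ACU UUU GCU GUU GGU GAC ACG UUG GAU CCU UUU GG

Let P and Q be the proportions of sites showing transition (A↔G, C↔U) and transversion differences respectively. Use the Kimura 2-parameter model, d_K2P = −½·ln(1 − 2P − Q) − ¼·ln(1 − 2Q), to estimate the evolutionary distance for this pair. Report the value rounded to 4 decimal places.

Mismatches occur at site 15 (C↔U, transition), site 19 (A↔G, transition), site 21 (G↔U, transversion), site 23 (G↔A, transition), site 24 (U↔C, transition), site 31 (A↔G, transition), site 33 (C↔U, transition), site 34 (U↔C, transition).
Of the 8 differences, 7 transitions and 1 transversion over 41 sites: P = 7/41 = 0.170732, Q = 1/41 = 0.024390.
d = −0.5·ln(0.634146) − 0.25·ln(0.951220) = −0.5·(-0.455476) − 0.25·(-0.050010) = 0.2402.

0.2402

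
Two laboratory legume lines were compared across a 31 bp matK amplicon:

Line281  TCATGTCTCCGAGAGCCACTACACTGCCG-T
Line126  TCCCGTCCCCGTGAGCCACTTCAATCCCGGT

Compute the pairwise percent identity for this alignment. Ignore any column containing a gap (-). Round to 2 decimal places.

Excluding the 1 gap column leaves 30 comparable sites.
Differing sites — 3:A/C; 4:T/C; 8:T/C; 12:A/T; 21:A/T; 24:C/A; 26:G/C.
23 of the 30 comparable sites match, so the percent identity is 23/30 × 100 = 76.67%.

76.67%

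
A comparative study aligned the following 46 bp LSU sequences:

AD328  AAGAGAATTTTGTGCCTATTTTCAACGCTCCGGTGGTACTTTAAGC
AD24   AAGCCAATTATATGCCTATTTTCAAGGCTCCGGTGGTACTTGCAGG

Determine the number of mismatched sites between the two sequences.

8

Mismatches occur at site 4 (A/C), site 5 (G/C), site 10 (T/A), site 12 (G/A), site 26 (C/G), site 42 (T/G), site 43 (A/C), site 46 (C/G).
That gives 8 mismatches out of 46 aligned sites, so the Hamming distance is 8.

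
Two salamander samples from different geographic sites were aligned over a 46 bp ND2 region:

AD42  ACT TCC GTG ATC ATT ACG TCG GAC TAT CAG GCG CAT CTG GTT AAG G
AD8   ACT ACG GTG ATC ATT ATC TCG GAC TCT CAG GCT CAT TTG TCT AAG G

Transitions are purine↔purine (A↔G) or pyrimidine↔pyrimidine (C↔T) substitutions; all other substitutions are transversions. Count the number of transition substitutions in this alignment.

Mismatches occur at site 4 (T↔A, transversion), site 6 (C↔G, transversion), site 17 (C↔T, transition), site 18 (G↔C, transversion), site 26 (A↔C, transversion), site 33 (G↔T, transversion), site 37 (C↔T, transition), site 40 (G↔T, transversion), site 41 (T↔C, transition).
Of the 9 differences, 3 transitions and 6 transversions, so the answer is 3.

3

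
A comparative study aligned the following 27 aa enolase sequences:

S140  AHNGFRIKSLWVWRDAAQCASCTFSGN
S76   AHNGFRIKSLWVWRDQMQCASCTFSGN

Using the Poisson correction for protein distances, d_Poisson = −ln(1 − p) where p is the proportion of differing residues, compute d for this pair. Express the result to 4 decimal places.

0.0770

Mismatches occur at site 16 (A/Q), site 17 (A/M).
p = 2/27 = 0.074074.
d = −ln(1 − 0.074074) = −ln(0.925926) = 0.0770.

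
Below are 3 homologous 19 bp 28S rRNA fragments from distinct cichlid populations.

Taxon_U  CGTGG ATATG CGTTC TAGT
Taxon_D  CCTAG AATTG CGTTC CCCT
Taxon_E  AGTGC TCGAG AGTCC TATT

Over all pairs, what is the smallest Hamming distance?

Pairwise Hamming distances:
  Taxon_U vs Taxon_D: 7
  Taxon_U vs Taxon_E: 9
  Taxon_D vs Taxon_E: 13
The smallest is 7, between Taxon_U and Taxon_D.

7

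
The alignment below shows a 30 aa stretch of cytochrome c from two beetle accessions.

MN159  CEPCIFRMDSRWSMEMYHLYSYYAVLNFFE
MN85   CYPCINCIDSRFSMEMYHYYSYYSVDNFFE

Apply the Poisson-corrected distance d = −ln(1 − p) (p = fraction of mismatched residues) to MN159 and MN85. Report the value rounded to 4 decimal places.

Differing sites — 2:E/Y; 6:F/N; 7:R/C; 8:M/I; 12:W/F; 19:L/Y; 24:A/S; 26:L/D.
p = 8/30 = 0.266667.
d = −ln(1 − 0.266667) = −ln(0.733333) = 0.3102.

0.3102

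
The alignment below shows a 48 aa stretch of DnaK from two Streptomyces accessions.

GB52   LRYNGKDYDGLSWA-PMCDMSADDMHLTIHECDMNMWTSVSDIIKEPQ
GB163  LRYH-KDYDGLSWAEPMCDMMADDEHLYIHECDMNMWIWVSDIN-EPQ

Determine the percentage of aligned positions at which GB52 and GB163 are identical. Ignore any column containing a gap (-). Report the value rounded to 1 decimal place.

84.4%

Excluding the 3 gap columns leaves 45 comparable sites.
Differing sites — 4:N/H; 21:S/M; 25:M/E; 28:T/Y; 38:T/I; 39:S/W; 44:I/N.
38 of the 45 comparable sites match, so the percent identity is 38/45 × 100 = 84.4%.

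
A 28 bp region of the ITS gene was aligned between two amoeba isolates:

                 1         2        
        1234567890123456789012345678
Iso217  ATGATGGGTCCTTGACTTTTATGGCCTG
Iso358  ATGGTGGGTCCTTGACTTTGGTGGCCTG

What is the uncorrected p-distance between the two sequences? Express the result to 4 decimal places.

The sequences differ at positions 4 (A/G), 20 (T/G), 21 (A/G).
There are 3 differences over 28 sites, so p = 3/28 = 0.1071.

0.1071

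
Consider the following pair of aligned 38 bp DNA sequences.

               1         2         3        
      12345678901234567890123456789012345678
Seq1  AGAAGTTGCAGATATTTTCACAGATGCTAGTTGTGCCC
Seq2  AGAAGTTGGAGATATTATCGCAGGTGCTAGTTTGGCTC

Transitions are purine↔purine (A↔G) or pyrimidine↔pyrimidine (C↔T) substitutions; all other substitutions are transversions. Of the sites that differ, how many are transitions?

3

Differing sites — 9:C/G (Tv); 17:T/A (Tv); 20:A/G (Ti); 24:A/G (Ti); 33:G/T (Tv); 34:T/G (Tv); 37:C/T (Ti).
Of the 7 differences, 3 transitions and 4 transversions, so the answer is 3.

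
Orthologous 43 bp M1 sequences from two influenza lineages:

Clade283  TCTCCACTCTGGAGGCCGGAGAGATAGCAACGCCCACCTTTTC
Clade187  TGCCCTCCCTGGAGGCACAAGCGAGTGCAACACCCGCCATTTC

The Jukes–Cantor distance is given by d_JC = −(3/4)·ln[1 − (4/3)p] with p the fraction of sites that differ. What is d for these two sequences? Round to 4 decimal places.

The sequences differ at positions 2 (C/G), 3 (T/C), 6 (A/T), 8 (T/C), 17 (C/A), 18 (G/C), 19 (G/A), 22 (A/C), 25 (T/G), 26 (A/T), 32 (G/A), 36 (A/G), 39 (T/A).
p = 13/43 = 0.302326.
d = −0.75 · ln(1 − (4/3)·0.302326) = −0.75 · ln(0.596899) = −0.75 · (-0.516007) = 0.3870.

0.3870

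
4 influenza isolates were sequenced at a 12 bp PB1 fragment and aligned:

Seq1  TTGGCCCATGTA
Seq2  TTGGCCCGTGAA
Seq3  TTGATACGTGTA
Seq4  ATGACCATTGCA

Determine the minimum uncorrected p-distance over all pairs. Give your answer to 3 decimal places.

0.167

Pairwise Hamming distances:
  Seq1 vs Seq2: 2
  Seq1 vs Seq3: 4
  Seq1 vs Seq4: 5
  Seq2 vs Seq3: 4
  Seq2 vs Seq4: 5
  Seq3 vs Seq4: 6
The smallest is 2 mismatches, between Seq1 and Seq2; p = 2/12 = 0.167.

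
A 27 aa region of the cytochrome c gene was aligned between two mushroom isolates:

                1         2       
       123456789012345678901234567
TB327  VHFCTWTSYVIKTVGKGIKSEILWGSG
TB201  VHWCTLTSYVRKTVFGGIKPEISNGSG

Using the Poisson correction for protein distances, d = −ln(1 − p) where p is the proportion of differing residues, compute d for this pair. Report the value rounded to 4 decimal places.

0.3514

The sequences differ at positions 3 (F/W), 6 (W/L), 11 (I/R), 15 (G/F), 16 (K/G), 20 (S/P), 23 (L/S), 24 (W/N).
p = 8/27 = 0.296296.
d = −ln(1 − 0.296296) = −ln(0.703704) = 0.3514.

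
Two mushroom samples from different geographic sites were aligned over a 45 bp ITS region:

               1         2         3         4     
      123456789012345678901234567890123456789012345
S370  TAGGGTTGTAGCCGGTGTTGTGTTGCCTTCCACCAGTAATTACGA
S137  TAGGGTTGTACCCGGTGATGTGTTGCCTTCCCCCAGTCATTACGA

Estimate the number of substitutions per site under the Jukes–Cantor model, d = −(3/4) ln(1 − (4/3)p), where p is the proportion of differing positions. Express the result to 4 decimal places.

0.0946

Differing sites — 11:G/C; 18:T/A; 32:A/C; 38:A/C.
p = 4/45 = 0.088889.
d = −0.75 · ln(1 − (4/3)·0.088889) = −0.75 · ln(0.881481) = −0.75 · (-0.126152) = 0.0946.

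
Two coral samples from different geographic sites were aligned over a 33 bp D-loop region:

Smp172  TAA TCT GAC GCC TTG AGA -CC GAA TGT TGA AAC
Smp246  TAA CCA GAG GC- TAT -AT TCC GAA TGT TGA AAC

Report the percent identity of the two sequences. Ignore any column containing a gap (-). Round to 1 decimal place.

76.7%

Excluding the 3 gap columns leaves 30 comparable sites.
Differing sites — 4:T/C; 6:T/A; 9:C/G; 14:T/A; 15:G/T; 17:G/A; 18:A/T.
23 of the 30 comparable sites match, so the percent identity is 23/30 × 100 = 76.7%.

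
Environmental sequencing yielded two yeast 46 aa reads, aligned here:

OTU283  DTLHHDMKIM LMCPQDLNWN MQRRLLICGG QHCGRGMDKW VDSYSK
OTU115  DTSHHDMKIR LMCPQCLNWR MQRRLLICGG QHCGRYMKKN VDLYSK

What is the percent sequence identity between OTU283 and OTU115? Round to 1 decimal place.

82.6%

The sequences differ at positions 3 (L/S), 10 (M/R), 16 (D/C), 20 (N/R), 36 (G/Y), 38 (D/K), 40 (W/N), 43 (S/L).
38 of the 46 sites match, so the percent identity is 38/46 × 100 = 82.6%.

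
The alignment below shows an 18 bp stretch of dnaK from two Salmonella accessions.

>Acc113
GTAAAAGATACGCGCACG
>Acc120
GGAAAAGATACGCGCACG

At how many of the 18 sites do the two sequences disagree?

1

A single mismatch occurs at site 2 (T/G).
That gives 1 mismatch out of 18 aligned sites, so the Hamming distance is 1.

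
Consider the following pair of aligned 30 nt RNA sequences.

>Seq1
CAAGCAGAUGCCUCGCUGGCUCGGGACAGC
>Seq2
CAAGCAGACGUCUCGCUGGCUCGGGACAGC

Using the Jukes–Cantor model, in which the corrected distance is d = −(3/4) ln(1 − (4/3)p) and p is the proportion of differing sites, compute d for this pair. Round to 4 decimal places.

0.0698

The sequences differ at positions 9 (U/C), 11 (C/U).
p = 2/30 = 0.066667.
d = −0.75 · ln(1 − (4/3)·0.066667) = −0.75 · ln(0.911111) = −0.75 · (-0.093091) = 0.0698.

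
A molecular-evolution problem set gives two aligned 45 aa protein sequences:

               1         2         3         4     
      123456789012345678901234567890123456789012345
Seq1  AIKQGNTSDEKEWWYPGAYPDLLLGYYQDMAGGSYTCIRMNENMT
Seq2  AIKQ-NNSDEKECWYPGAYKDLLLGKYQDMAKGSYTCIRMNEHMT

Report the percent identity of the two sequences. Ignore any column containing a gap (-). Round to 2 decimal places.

86.36%

Excluding the 1 gap column leaves 44 comparable sites.
Mismatches occur at site 7 (T/N), site 13 (W/C), site 20 (P/K), site 26 (Y/K), site 32 (G/K), site 43 (N/H).
38 of the 44 comparable sites match, so the percent identity is 38/44 × 100 = 86.36%.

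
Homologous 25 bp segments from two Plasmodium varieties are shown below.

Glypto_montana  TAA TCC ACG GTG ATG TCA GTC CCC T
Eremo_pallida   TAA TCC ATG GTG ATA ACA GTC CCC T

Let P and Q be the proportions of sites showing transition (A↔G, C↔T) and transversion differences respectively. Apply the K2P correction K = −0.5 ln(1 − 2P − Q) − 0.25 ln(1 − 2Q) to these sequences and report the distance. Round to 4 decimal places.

The sequences differ at positions 8 (C/T, transition), 15 (G/A, transition), 16 (T/A, transversion).
Of the 3 differences, 2 transitions and 1 transversion over 25 sites: P = 2/25 = 0.080000, Q = 1/25 = 0.040000.
d = −0.5·ln(0.800000) − 0.25·ln(0.920000) = −0.5·(-0.223144) − 0.25·(-0.083382) = 0.1324.

0.1324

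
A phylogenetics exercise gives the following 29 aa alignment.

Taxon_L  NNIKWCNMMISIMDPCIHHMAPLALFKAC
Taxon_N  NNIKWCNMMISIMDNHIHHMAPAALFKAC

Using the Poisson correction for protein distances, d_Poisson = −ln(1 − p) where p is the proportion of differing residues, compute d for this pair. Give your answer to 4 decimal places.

Differing sites — 15:P/N; 16:C/H; 23:L/A.
p = 3/29 = 0.103448.
d = −ln(1 − 0.103448) = −ln(0.896552) = 0.1092.

0.1092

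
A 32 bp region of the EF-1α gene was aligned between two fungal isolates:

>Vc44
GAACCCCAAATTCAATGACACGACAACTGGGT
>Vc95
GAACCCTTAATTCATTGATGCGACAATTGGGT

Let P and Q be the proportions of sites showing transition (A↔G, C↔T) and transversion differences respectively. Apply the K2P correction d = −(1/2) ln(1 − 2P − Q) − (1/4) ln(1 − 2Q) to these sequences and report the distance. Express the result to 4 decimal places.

0.2207

Mismatches occur at site 7 (C→T, transition), site 8 (A→T, transversion), site 15 (A→T, transversion), site 19 (C→T, transition), site 20 (A→G, transition), site 27 (C→T, transition).
Of the 6 differences, 4 transitions and 2 transversions over 32 sites: P = 4/32 = 0.125000, Q = 2/32 = 0.062500.
d = −0.5·ln(0.687500) − 0.25·ln(0.875000) = −0.5·(-0.374693) − 0.25·(-0.133531) = 0.2207.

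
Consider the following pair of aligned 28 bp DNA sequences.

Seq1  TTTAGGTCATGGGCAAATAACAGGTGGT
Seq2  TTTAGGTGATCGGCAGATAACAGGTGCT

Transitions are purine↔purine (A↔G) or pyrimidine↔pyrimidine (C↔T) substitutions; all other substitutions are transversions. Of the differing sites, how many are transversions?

Differing sites — 8:C/G (Tv); 11:G/C (Tv); 16:A/G (Ti); 27:G/C (Tv).
Of the 4 differences, 1 transition and 3 transversions, so the answer is 3.

3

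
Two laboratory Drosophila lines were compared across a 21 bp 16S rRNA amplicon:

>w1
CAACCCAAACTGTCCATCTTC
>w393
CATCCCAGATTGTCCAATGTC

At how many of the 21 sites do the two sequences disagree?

Mismatches occur at site 3 (A→T), site 8 (A→G), site 10 (C→T), site 17 (T→A), site 18 (C→T), site 19 (T→G).
That gives 6 mismatches out of 21 aligned sites, so the Hamming distance is 6.

6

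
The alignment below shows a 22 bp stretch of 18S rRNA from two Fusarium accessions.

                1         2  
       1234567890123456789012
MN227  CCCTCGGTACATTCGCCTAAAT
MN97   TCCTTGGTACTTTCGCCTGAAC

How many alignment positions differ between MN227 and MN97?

Differing sites — 1:C/T; 5:C/T; 11:A/T; 19:A/G; 22:T/C.
That gives 5 mismatches out of 22 aligned sites, so the Hamming distance is 5.

5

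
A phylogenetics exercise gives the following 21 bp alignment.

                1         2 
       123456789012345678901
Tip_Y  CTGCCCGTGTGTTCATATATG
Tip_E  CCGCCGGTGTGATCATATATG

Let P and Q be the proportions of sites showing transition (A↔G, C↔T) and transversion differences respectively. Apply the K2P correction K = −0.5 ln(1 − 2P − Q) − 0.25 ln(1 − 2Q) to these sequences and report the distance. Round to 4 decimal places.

The sequences differ at positions 2 (T/C, transition), 6 (C/G, transversion), 12 (T/A, transversion).
Of the 3 differences, 1 transition and 2 transversions over 21 sites: P = 1/21 = 0.047619, Q = 2/21 = 0.095238.
d = −0.5·ln(0.809524) − 0.25·ln(0.809524) = −0.5·(-0.211309) − 0.25·(-0.211309) = 0.1585.

0.1585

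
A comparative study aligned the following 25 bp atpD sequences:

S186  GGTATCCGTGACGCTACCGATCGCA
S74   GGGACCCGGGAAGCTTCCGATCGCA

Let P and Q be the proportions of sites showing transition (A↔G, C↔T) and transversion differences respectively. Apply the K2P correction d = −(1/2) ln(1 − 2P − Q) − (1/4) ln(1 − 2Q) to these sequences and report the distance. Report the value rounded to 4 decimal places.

0.2336

Differing sites — 3:T/G (Tv); 5:T/C (Ti); 9:T/G (Tv); 12:C/A (Tv); 16:A/T (Tv).
Of the 5 differences, 1 transition and 4 transversions over 25 sites: P = 1/25 = 0.040000, Q = 4/25 = 0.160000.
d = −0.5·ln(0.760000) − 0.25·ln(0.680000) = −0.5·(-0.274437) − 0.25·(-0.385662) = 0.2336.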